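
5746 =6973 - 1227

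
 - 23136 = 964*( - 24)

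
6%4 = 2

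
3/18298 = 3/18298 = 0.00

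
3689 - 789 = 2900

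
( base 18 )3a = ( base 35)1t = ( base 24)2G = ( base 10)64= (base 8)100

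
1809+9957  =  11766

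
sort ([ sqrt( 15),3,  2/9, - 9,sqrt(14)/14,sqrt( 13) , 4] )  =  [ - 9,2/9,sqrt( 14)/14,3,  sqrt ( 13), sqrt(15 ),4] 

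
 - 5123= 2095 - 7218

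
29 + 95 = 124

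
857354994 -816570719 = 40784275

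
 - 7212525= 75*( - 96167 )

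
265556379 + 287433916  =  552990295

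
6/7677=2/2559 = 0.00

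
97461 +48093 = 145554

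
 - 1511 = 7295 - 8806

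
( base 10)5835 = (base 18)1003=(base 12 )3463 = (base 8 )13313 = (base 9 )8003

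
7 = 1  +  6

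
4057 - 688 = 3369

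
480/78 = 80/13 = 6.15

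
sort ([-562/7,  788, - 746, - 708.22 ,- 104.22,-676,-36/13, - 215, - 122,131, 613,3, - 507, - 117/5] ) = [- 746,-708.22, - 676,  -  507, - 215, - 122,-104.22, - 562/7, - 117/5, - 36/13,3, 131,613,  788 ] 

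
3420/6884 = 855/1721 = 0.50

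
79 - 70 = 9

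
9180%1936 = 1436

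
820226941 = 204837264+615389677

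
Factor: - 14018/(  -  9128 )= 2^(  -  2 )*7^( - 1)*43^1 = 43/28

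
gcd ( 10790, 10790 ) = 10790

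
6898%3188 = 522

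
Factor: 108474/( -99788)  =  - 2^ (-1)*3^1*13^( - 1 )*19^(-1)*179^1  =  -537/494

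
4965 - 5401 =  - 436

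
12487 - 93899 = -81412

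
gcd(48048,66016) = 16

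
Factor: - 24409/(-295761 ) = 3^( - 1)* 7^1*11^1 * 311^( - 1 )  =  77/933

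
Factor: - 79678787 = -79678787^1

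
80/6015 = 16/1203  =  0.01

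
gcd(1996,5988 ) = 1996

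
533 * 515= 274495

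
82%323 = 82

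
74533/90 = 74533/90  =  828.14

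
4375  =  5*875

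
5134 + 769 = 5903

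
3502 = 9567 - 6065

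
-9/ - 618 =3/206 = 0.01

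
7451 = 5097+2354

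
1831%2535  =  1831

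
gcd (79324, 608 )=4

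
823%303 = 217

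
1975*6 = 11850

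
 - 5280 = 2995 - 8275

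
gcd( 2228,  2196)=4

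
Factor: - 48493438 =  - 2^1*7^2*443^1 * 1117^1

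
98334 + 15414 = 113748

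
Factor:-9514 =-2^1 * 67^1*71^1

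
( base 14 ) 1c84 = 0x145C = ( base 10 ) 5212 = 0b1010001011100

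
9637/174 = 9637/174  =  55.39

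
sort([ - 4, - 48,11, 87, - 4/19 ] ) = [-48, - 4, - 4/19,11,87 ] 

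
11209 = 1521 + 9688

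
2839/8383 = 2839/8383 = 0.34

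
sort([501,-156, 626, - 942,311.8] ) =[  -  942 ,-156, 311.8,  501,626 ]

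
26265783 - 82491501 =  - 56225718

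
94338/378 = 1747/7 = 249.57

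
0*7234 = 0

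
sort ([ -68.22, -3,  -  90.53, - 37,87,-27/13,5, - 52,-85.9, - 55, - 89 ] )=[ - 90.53, - 89,-85.9, - 68.22,-55 ,-52, - 37, -3, - 27/13, 5, 87 ]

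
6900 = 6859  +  41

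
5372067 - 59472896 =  - 54100829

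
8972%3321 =2330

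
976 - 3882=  - 2906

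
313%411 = 313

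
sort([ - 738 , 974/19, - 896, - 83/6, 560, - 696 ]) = [ - 896, - 738, - 696,-83/6, 974/19, 560 ]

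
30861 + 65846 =96707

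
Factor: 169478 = 2^1*101^1*839^1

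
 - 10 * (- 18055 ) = 180550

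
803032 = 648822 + 154210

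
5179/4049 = 1 + 1130/4049 = 1.28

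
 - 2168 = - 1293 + - 875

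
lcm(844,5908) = 5908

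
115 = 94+21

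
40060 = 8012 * 5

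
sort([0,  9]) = [ 0, 9]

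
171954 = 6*28659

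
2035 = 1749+286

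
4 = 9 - 5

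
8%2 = 0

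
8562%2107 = 134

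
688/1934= 344/967=0.36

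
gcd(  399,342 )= 57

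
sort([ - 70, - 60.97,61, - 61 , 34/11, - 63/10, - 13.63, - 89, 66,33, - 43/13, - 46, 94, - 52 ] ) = [ - 89, - 70, - 61, -60.97, - 52, - 46, - 13.63, - 63/10 ,  -  43/13, 34/11,33 , 61,66,94]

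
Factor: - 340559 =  - 340559^1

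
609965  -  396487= 213478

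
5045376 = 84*60064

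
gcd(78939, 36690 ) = 3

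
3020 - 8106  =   - 5086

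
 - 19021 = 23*( - 827)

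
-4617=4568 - 9185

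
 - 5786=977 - 6763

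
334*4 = 1336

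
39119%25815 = 13304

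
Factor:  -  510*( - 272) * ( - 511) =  - 70885920 = -  2^5 * 3^1*5^1 * 7^1 * 17^2 * 73^1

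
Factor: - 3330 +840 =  - 2^1*3^1*5^1*83^1= -  2490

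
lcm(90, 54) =270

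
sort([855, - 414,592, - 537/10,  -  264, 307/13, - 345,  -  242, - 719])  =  [- 719, - 414 , - 345  ,-264,  -  242, - 537/10, 307/13, 592,855]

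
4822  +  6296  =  11118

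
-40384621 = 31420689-71805310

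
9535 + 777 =10312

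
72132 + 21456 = 93588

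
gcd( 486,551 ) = 1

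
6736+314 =7050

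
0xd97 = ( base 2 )110110010111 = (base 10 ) 3479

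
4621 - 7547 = -2926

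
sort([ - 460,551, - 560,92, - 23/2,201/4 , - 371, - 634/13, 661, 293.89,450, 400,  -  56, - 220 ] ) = [ - 560, - 460, - 371, - 220, - 56,-634/13 , - 23/2, 201/4,92,293.89,  400,450, 551,  661 ]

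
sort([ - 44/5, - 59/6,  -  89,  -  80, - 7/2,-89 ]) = [-89,-89,-80, - 59/6, - 44/5,-7/2]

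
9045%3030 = 2985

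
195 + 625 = 820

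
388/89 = 388/89 = 4.36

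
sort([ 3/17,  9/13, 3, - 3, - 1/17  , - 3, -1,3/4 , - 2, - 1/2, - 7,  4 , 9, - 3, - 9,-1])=[-9  ,- 7, - 3 , - 3, - 3, - 2, - 1, - 1, - 1/2, - 1/17 , 3/17, 9/13, 3/4,3, 4, 9 ]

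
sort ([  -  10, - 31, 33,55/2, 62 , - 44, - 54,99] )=[ - 54, - 44,-31,-10,  55/2,  33,62, 99 ] 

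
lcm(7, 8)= 56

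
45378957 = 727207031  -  681828074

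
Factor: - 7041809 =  - 29^1*43^1*5647^1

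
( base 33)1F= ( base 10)48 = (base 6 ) 120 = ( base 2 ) 110000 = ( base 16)30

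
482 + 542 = 1024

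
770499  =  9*85611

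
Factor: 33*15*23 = 3^2 * 5^1*11^1*23^1 = 11385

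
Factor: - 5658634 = -2^1* 2829317^1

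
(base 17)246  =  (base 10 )652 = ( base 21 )1a1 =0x28c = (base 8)1214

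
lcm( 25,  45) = 225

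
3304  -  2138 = 1166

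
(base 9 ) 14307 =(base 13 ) 4573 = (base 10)9727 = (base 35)7ww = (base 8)22777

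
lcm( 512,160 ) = 2560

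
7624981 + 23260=7648241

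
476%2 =0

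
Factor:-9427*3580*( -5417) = 182816491220 = 2^2*5^1*11^1*179^1*857^1*5417^1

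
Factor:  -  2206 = -2^1*1103^1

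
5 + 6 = 11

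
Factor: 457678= 2^1  *  13^1  *29^1*607^1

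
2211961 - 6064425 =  -3852464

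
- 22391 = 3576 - 25967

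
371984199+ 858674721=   1230658920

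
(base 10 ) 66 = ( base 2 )1000010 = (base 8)102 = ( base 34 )1w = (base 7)123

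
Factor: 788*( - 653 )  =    -  514564 = -2^2*197^1*653^1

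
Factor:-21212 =-2^2*5303^1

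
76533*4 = 306132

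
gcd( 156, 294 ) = 6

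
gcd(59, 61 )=1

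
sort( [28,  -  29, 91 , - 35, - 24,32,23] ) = [ - 35, - 29, - 24,23 , 28,32, 91 ] 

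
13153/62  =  13153/62 = 212.15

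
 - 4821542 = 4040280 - 8861822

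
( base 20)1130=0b10000100001100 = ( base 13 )3B0A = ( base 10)8460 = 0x210C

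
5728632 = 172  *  33306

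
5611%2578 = 455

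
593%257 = 79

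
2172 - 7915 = - 5743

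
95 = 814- 719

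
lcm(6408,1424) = 12816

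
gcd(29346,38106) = 438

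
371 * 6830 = 2533930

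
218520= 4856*45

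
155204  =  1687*92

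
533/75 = 533/75=7.11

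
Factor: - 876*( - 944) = 826944 = 2^6 * 3^1 * 59^1*73^1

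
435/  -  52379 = -435/52379 = - 0.01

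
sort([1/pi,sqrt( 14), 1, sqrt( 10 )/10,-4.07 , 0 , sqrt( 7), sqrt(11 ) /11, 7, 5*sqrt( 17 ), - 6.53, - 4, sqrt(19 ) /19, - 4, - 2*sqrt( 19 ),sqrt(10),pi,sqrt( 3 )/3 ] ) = [ - 2 *sqrt(19 ), - 6.53,  -  4.07, - 4, - 4, 0,sqrt(19 ) /19, sqrt(11 )/11, sqrt( 10 )/10,1/pi, sqrt( 3 ) /3,1, sqrt(7), pi,sqrt( 10 ), sqrt( 14 ),7, 5*sqrt( 17 )]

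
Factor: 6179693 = 13^1*19^1*127^1*197^1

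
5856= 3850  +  2006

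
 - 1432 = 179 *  (-8)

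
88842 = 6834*13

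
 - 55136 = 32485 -87621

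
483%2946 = 483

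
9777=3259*3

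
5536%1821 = 73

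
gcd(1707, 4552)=569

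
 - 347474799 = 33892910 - 381367709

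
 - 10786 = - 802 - 9984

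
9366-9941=-575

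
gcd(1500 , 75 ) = 75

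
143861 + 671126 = 814987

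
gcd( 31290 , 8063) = 1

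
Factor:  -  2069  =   - 2069^1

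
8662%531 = 166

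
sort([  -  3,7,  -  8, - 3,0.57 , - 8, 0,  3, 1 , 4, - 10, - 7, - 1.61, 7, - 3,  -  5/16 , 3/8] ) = [ - 10, - 8,  -  8, - 7, - 3, - 3, - 3, - 1.61,  -  5/16,  0, 3/8, 0.57, 1, 3, 4, 7,7]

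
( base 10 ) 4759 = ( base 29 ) 5j3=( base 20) bhj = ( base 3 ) 20112021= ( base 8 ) 11227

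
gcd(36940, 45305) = 5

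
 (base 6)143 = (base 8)77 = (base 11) 58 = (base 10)63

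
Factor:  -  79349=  - 79349^1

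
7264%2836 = 1592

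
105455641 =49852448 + 55603193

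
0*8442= 0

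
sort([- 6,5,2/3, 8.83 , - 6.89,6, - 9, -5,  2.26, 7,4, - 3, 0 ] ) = [ - 9, - 6.89, - 6,  -  5, - 3,0,2/3,2.26 , 4, 5,  6,  7, 8.83]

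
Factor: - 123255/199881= - 415/673 = - 5^1*83^1*673^( - 1 )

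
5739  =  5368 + 371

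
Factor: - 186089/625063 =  - 379^1*491^1*625063^ ( - 1)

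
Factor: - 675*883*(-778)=463707450=2^1*3^3*5^2*389^1*883^1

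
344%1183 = 344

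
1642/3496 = 821/1748 = 0.47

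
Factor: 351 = 3^3 *13^1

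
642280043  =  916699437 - 274419394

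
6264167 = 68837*91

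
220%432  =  220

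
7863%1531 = 208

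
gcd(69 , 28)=1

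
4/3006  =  2/1503  =  0.00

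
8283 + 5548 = 13831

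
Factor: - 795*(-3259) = 2590905   =  3^1*5^1* 53^1* 3259^1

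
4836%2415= 6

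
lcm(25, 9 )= 225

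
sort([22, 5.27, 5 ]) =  [ 5,5.27, 22]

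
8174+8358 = 16532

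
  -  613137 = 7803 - 620940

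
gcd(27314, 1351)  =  7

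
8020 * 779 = 6247580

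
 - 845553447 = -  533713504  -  311839943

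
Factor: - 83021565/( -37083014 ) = 2^( - 1)*3^1*5^1*11^1  *31^1 * 16231^1*18541507^( - 1)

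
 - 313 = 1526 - 1839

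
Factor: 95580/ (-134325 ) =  - 2^2 * 3^1*5^(- 1) * 59^1*199^( - 1 )  =  -708/995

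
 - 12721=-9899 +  - 2822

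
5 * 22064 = 110320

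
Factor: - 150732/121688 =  - 711/574 = - 2^(-1)*3^2*7^( - 1)*41^(-1 )*79^1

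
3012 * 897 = 2701764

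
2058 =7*294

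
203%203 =0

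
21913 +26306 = 48219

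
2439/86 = 28 + 31/86 = 28.36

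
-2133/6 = -356 + 1/2 = -  355.50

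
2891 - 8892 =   -  6001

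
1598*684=1093032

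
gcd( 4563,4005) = 9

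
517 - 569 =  - 52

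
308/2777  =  308/2777=0.11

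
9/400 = 9/400 = 0.02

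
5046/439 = 11 +217/439 = 11.49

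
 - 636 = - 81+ - 555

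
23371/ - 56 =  - 23371/56=- 417.34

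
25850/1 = 25850 = 25850.00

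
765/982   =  765/982 = 0.78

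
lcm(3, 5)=15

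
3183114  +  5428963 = 8612077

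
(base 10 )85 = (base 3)10011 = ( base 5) 320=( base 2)1010101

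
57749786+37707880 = 95457666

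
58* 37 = 2146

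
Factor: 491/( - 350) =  - 2^(  -  1) *5^ ( - 2)*7^(  -  1 )*491^1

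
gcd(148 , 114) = 2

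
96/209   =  96/209 = 0.46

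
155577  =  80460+75117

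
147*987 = 145089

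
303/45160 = 303/45160  =  0.01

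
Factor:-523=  - 523^1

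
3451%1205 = 1041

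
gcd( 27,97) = 1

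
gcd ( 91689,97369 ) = 1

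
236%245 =236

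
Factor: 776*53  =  41128 = 2^3*53^1*97^1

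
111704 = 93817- - 17887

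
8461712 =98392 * 86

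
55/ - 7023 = -55/7023 = - 0.01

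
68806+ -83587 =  - 14781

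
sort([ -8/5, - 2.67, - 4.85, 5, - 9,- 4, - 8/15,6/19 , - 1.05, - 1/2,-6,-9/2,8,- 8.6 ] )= [ - 9  , - 8.6, - 6, - 4.85, - 9/2, - 4,-2.67, - 8/5, - 1.05, - 8/15, - 1/2,6/19,5, 8 ] 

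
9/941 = 9/941 = 0.01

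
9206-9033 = 173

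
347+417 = 764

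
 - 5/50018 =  - 1 + 50013/50018 = - 0.00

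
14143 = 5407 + 8736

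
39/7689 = 13/2563  =  0.01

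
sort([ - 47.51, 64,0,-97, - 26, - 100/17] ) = [-97, - 47.51, - 26,-100/17,0,64 ] 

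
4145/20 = 207 + 1/4= 207.25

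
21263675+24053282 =45316957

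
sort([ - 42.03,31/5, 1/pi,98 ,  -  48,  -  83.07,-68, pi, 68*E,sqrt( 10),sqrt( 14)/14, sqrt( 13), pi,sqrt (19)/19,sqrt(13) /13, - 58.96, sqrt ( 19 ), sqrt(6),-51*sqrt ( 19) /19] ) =[ - 83.07, -68,- 58.96, - 48, - 42.03,-51 * sqrt(19)/19, sqrt( 19) /19,  sqrt( 14)/14, sqrt(13)/13,  1/pi,  sqrt(6),pi,pi,sqrt( 10 ), sqrt(13), sqrt(19), 31/5, 98,  68*E]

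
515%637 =515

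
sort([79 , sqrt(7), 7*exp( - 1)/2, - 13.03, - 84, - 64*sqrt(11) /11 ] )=[  -  84,-64*sqrt(11)/11,-13.03, 7 * exp( - 1 ) /2, sqrt(7 ),  79 ] 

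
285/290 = 57/58 = 0.98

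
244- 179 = 65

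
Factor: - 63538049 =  - 401^1 * 158449^1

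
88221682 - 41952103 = 46269579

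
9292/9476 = 101/103  =  0.98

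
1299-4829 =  - 3530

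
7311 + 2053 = 9364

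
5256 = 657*8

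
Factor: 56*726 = 40656= 2^4*3^1 *7^1*11^2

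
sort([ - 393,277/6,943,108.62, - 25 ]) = [ - 393,  -  25,277/6 , 108.62,943 ]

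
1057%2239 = 1057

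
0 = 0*412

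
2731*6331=17289961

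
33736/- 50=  -16868/25= - 674.72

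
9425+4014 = 13439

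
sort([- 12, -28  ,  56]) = [-28, - 12, 56 ] 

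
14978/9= 1664 + 2/9 = 1664.22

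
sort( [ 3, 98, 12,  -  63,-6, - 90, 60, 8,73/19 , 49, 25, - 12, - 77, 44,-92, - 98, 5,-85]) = [ - 98, - 92, - 90,-85, - 77,-63, - 12, - 6,3, 73/19,5, 8, 12, 25, 44, 49,60,98] 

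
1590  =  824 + 766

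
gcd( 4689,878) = 1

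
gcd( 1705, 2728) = 341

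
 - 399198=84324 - 483522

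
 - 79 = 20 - 99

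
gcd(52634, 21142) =2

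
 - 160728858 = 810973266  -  971702124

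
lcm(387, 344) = 3096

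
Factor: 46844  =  2^2*7^2*239^1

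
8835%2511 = 1302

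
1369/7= 1369/7= 195.57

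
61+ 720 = 781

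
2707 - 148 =2559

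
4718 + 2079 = 6797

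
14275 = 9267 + 5008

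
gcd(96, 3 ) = 3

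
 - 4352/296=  - 15 + 11/37 =- 14.70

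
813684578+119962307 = 933646885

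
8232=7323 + 909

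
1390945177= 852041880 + 538903297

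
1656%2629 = 1656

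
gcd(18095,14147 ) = 329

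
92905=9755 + 83150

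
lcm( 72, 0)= 0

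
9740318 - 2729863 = 7010455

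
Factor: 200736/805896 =68/273 = 2^2*3^(-1 )*7^( -1)*13^( - 1)*17^1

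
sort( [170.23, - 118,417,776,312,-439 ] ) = [-439 , - 118, 170.23,312,417, 776]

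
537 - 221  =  316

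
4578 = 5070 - 492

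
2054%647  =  113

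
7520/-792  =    -  940/99 = -9.49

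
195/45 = 4 + 1/3 = 4.33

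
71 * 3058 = 217118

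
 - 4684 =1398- 6082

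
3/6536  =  3/6536  =  0.00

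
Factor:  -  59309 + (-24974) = - 84283  =  - 89^1*947^1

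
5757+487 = 6244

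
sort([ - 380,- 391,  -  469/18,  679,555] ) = [ - 391, - 380, - 469/18,  555, 679 ] 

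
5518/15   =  5518/15 = 367.87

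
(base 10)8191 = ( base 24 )e57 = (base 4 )1333333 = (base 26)C31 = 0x1FFF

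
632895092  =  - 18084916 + 650980008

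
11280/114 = 1880/19 = 98.95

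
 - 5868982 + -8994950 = -14863932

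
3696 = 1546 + 2150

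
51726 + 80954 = 132680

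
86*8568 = 736848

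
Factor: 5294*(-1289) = -2^1*1289^1*2647^1 = -6823966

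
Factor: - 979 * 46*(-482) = 21706388 = 2^2 * 11^1 * 23^1*89^1 * 241^1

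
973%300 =73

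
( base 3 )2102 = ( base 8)101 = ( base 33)1w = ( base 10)65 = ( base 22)2l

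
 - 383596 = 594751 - 978347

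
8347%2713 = 208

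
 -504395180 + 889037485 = 384642305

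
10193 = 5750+4443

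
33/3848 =33/3848 = 0.01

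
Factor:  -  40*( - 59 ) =2360 = 2^3 * 5^1  *59^1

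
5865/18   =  325 + 5/6 = 325.83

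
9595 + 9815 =19410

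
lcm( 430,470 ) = 20210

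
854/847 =122/121=1.01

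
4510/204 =2255/102= 22.11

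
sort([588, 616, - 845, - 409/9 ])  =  [-845, - 409/9,  588,616] 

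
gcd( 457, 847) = 1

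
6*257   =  1542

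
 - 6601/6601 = -1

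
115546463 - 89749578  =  25796885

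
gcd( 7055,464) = 1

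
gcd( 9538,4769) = 4769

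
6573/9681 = 313/461 = 0.68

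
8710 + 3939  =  12649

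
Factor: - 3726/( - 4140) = 9/10= 2^(-1 )*3^2*5^( - 1) 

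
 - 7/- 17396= 7/17396 = 0.00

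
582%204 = 174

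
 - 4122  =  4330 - 8452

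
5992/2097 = 2+1798/2097 = 2.86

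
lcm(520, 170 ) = 8840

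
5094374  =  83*61378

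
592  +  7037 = 7629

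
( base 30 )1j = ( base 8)61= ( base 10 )49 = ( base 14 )37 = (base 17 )2F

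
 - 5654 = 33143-38797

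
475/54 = 475/54 = 8.80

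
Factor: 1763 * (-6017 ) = -10607971 = - 11^1 * 41^1*43^1*547^1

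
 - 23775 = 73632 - 97407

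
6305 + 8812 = 15117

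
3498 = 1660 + 1838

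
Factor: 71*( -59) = - 4189 = -59^1 * 71^1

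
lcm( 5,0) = 0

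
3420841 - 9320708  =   - 5899867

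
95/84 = 95/84  =  1.13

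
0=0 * 7954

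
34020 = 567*60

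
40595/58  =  40595/58 =699.91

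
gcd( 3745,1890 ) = 35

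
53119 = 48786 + 4333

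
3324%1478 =368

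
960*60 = 57600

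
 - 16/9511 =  - 1 + 9495/9511 = - 0.00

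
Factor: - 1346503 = -47^1*28649^1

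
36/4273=36/4273 = 0.01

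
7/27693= 7/27693  =  0.00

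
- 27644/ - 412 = 6911/103 = 67.10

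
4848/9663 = 1616/3221 = 0.50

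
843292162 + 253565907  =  1096858069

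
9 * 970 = 8730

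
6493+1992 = 8485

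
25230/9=8410/3= 2803.33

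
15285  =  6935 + 8350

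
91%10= 1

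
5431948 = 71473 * 76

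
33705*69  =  2325645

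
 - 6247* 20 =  - 124940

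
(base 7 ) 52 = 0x25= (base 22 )1f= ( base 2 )100101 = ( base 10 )37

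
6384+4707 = 11091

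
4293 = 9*477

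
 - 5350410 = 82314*( - 65)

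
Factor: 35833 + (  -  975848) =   -  940015  =  - 5^1*17^1*11059^1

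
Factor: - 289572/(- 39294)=2^1 * 3^( -1)*37^( - 1) * 409^1= 818/111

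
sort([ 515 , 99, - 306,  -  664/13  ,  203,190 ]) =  [ - 306, - 664/13, 99,190 , 203,515]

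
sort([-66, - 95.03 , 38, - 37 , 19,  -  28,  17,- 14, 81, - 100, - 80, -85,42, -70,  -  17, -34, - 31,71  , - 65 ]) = [ - 100 , - 95.03,  -  85, - 80 ,-70, - 66,- 65, -37,- 34, - 31, - 28, - 17, - 14, 17, 19,  38, 42, 71, 81]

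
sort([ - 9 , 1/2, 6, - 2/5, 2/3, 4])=[  -  9, - 2/5,1/2,  2/3, 4, 6 ]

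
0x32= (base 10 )50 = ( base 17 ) 2G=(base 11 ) 46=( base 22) 26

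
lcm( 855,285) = 855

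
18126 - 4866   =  13260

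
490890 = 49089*10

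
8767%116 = 67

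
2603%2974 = 2603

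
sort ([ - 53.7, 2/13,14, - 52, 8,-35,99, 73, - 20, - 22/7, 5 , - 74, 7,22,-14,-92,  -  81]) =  [ - 92 , - 81, - 74, - 53.7, - 52, - 35 , - 20, - 14,-22/7 , 2/13,5, 7, 8,14,22,73,  99]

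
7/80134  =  7/80134 = 0.00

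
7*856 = 5992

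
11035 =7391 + 3644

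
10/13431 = 10/13431 = 0.00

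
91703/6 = 91703/6 = 15283.83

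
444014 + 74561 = 518575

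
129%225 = 129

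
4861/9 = 4861/9 = 540.11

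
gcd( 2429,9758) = 7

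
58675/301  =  194 + 281/301 = 194.93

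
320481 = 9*35609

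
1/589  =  1/589 = 0.00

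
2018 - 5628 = - 3610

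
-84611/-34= 84611/34 = 2488.56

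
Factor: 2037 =3^1*7^1*97^1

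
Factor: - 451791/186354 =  - 2^( - 1 )*7^( -1 )*17^( - 1)*577^1 = -577/238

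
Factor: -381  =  -3^1*127^1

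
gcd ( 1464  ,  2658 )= 6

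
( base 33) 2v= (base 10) 97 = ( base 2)1100001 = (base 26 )3J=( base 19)52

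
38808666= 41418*937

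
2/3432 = 1/1716 = 0.00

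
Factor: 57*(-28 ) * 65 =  - 103740 = -2^2 * 3^1 * 5^1 * 7^1*13^1*19^1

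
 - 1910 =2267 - 4177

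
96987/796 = 121 + 671/796=121.84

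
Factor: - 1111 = - 11^1*101^1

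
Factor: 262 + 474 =736 = 2^5* 23^1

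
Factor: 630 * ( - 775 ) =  - 488250 = - 2^1 * 3^2*5^3*7^1 * 31^1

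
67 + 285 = 352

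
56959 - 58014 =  - 1055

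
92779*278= 25792562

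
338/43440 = 169/21720 = 0.01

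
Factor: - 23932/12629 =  - 2^2*31^1*73^( - 1)*173^ ( - 1 )*193^1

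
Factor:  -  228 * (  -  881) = 2^2 * 3^1 * 19^1*881^1 = 200868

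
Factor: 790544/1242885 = 2^4*3^( - 1)* 5^( - 1)*7^( - 2)*19^( - 1)*89^( - 1) * 49409^1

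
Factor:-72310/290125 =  - 14462/58025 = -2^1*5^( - 2 )*7^1*11^( - 1)*211^( - 1)*1033^1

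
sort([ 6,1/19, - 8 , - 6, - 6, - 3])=[ - 8, - 6, - 6, - 3, 1/19,6 ] 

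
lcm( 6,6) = 6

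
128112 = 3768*34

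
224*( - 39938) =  - 8946112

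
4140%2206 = 1934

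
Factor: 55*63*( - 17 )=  - 58905 = - 3^2 * 5^1*7^1 * 11^1*17^1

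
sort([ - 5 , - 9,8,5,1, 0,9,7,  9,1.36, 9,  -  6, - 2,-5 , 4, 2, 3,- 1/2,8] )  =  [ - 9, - 6, - 5,-5, - 2, - 1/2,0,  1,1.36, 2,3,  4, 5 , 7, 8, 8, 9, 9, 9 ] 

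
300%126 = 48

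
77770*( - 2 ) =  - 155540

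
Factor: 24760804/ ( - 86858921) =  - 2^2*313^1*409^( - 1 )*19777^1*212369^( - 1) 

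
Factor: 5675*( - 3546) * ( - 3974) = 79970987700 =2^2*3^2 * 5^2*197^1*227^1*1987^1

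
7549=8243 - 694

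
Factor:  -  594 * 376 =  - 223344 = - 2^4*3^3*11^1*47^1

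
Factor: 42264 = 2^3*3^2*587^1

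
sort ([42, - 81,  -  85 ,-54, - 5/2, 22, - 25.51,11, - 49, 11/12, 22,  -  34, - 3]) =[ - 85, -81, - 54, - 49, - 34, - 25.51, -3,  -  5/2  ,  11/12,11,22,22, 42]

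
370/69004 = 185/34502 = 0.01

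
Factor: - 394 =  - 2^1*197^1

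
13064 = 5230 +7834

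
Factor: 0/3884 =0^1 = 0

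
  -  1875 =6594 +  - 8469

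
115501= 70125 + 45376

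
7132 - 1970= 5162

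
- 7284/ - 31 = 7284/31 = 234.97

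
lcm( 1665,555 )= 1665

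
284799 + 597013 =881812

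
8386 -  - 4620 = 13006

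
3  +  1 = 4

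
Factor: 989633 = 79^1 * 12527^1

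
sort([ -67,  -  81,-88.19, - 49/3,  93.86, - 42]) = [ - 88.19, - 81, - 67, - 42, - 49/3, 93.86 ]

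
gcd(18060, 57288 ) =84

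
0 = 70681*0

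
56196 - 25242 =30954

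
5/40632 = 5/40632 = 0.00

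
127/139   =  127/139=0.91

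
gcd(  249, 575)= 1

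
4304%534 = 32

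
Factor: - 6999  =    -  3^1*2333^1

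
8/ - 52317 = -1+52309/52317 = - 0.00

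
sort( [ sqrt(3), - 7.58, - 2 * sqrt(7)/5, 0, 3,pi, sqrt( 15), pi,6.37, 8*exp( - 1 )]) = [ - 7.58, - 2*  sqrt(7 ) /5 , 0, sqrt(3), 8  *exp( - 1), 3, pi, pi, sqrt ( 15),  6.37 ]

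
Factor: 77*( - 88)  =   - 2^3 * 7^1*11^2 = - 6776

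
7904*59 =466336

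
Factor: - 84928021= -84928021^1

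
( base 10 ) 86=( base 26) 38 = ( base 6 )222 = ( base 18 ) 4E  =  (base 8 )126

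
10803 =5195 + 5608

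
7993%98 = 55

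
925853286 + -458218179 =467635107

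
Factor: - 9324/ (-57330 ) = 2^1*5^( - 1) *7^ (  -  1)*13^(  -  1)  *37^1 = 74/455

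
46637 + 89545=136182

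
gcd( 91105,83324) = 1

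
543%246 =51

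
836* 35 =29260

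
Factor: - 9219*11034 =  - 101722446 = - 2^1*3^3*7^1*439^1*613^1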